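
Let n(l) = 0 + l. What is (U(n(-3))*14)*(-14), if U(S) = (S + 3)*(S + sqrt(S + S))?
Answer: 0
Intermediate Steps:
n(l) = l
U(S) = (3 + S)*(S + sqrt(2)*sqrt(S)) (U(S) = (3 + S)*(S + sqrt(2*S)) = (3 + S)*(S + sqrt(2)*sqrt(S)))
(U(n(-3))*14)*(-14) = (((-3)**2 + 3*(-3) + sqrt(2)*(-3)**(3/2) + 3*sqrt(2)*sqrt(-3))*14)*(-14) = ((9 - 9 + sqrt(2)*(-3*I*sqrt(3)) + 3*sqrt(2)*(I*sqrt(3)))*14)*(-14) = ((9 - 9 - 3*I*sqrt(6) + 3*I*sqrt(6))*14)*(-14) = (0*14)*(-14) = 0*(-14) = 0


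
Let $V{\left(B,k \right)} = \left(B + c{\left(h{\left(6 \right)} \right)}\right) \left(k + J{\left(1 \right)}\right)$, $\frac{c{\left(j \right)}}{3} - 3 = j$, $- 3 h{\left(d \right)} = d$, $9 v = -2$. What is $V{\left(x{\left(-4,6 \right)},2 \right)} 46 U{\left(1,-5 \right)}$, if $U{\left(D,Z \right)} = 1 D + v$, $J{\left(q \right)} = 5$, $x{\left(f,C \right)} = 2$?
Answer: $\frac{11270}{9} \approx 1252.2$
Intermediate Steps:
$v = - \frac{2}{9}$ ($v = \frac{1}{9} \left(-2\right) = - \frac{2}{9} \approx -0.22222$)
$h{\left(d \right)} = - \frac{d}{3}$
$c{\left(j \right)} = 9 + 3 j$
$U{\left(D,Z \right)} = - \frac{2}{9} + D$ ($U{\left(D,Z \right)} = 1 D - \frac{2}{9} = D - \frac{2}{9} = - \frac{2}{9} + D$)
$V{\left(B,k \right)} = \left(3 + B\right) \left(5 + k\right)$ ($V{\left(B,k \right)} = \left(B + \left(9 + 3 \left(\left(- \frac{1}{3}\right) 6\right)\right)\right) \left(k + 5\right) = \left(B + \left(9 + 3 \left(-2\right)\right)\right) \left(5 + k\right) = \left(B + \left(9 - 6\right)\right) \left(5 + k\right) = \left(B + 3\right) \left(5 + k\right) = \left(3 + B\right) \left(5 + k\right)$)
$V{\left(x{\left(-4,6 \right)},2 \right)} 46 U{\left(1,-5 \right)} = \left(15 + 3 \cdot 2 + 5 \cdot 2 + 2 \cdot 2\right) 46 \left(- \frac{2}{9} + 1\right) = \left(15 + 6 + 10 + 4\right) 46 \cdot \frac{7}{9} = 35 \cdot 46 \cdot \frac{7}{9} = 1610 \cdot \frac{7}{9} = \frac{11270}{9}$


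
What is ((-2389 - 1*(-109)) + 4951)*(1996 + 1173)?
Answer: 8464399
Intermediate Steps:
((-2389 - 1*(-109)) + 4951)*(1996 + 1173) = ((-2389 + 109) + 4951)*3169 = (-2280 + 4951)*3169 = 2671*3169 = 8464399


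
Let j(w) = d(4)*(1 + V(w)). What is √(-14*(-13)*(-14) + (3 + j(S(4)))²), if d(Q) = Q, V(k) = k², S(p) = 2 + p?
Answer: √20253 ≈ 142.31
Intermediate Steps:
j(w) = 4 + 4*w² (j(w) = 4*(1 + w²) = 4 + 4*w²)
√(-14*(-13)*(-14) + (3 + j(S(4)))²) = √(-14*(-13)*(-14) + (3 + (4 + 4*(2 + 4)²))²) = √(182*(-14) + (3 + (4 + 4*6²))²) = √(-2548 + (3 + (4 + 4*36))²) = √(-2548 + (3 + (4 + 144))²) = √(-2548 + (3 + 148)²) = √(-2548 + 151²) = √(-2548 + 22801) = √20253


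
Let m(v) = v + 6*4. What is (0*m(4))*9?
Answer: 0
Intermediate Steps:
m(v) = 24 + v (m(v) = v + 24 = 24 + v)
(0*m(4))*9 = (0*(24 + 4))*9 = (0*28)*9 = 0*9 = 0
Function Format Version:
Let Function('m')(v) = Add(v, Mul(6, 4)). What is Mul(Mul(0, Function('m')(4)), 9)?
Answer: 0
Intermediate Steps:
Function('m')(v) = Add(24, v) (Function('m')(v) = Add(v, 24) = Add(24, v))
Mul(Mul(0, Function('m')(4)), 9) = Mul(Mul(0, Add(24, 4)), 9) = Mul(Mul(0, 28), 9) = Mul(0, 9) = 0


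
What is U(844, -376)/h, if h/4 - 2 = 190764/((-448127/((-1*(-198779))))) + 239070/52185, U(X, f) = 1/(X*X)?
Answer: -1559033833/375865493160350884608 ≈ -4.1478e-12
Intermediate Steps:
U(X, f) = X⁻² (U(X, f) = 1/(X²) = X⁻²)
h = -527651969239728/1559033833 (h = 8 + 4*(190764/((-448127/((-1*(-198779))))) + 239070/52185) = 8 + 4*(190764/((-448127/198779)) + 239070*(1/52185)) = 8 + 4*(190764/((-448127*1/198779)) + 15938/3479) = 8 + 4*(190764/(-448127/198779) + 15938/3479) = 8 + 4*(190764*(-198779/448127) + 15938/3479) = 8 + 4*(-37919877156/448127 + 15938/3479) = 8 + 4*(-131916110377598/1559033833) = 8 - 527664441510392/1559033833 = -527651969239728/1559033833 ≈ -3.3845e+5)
U(844, -376)/h = 1/(844²*(-527651969239728/1559033833)) = (1/712336)*(-1559033833/527651969239728) = -1559033833/375865493160350884608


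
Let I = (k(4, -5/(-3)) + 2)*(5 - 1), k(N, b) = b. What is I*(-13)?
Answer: -572/3 ≈ -190.67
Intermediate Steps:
I = 44/3 (I = (-5/(-3) + 2)*(5 - 1) = (-5*(-⅓) + 2)*4 = (5/3 + 2)*4 = (11/3)*4 = 44/3 ≈ 14.667)
I*(-13) = (44/3)*(-13) = -572/3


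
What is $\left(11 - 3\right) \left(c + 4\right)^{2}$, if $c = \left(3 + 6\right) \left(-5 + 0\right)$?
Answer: $13448$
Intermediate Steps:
$c = -45$ ($c = 9 \left(-5\right) = -45$)
$\left(11 - 3\right) \left(c + 4\right)^{2} = \left(11 - 3\right) \left(-45 + 4\right)^{2} = 8 \left(-41\right)^{2} = 8 \cdot 1681 = 13448$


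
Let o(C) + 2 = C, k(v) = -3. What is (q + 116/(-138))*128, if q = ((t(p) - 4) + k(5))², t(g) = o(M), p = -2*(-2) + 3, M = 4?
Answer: 213376/69 ≈ 3092.4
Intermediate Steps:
o(C) = -2 + C
p = 7 (p = 4 + 3 = 7)
t(g) = 2 (t(g) = -2 + 4 = 2)
q = 25 (q = ((2 - 4) - 3)² = (-2 - 3)² = (-5)² = 25)
(q + 116/(-138))*128 = (25 + 116/(-138))*128 = (25 + 116*(-1/138))*128 = (25 - 58/69)*128 = (1667/69)*128 = 213376/69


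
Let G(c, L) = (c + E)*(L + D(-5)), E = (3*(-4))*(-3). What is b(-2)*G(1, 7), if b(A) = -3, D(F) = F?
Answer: -222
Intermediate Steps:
E = 36 (E = -12*(-3) = 36)
G(c, L) = (-5 + L)*(36 + c) (G(c, L) = (c + 36)*(L - 5) = (36 + c)*(-5 + L) = (-5 + L)*(36 + c))
b(-2)*G(1, 7) = -3*(-180 - 5*1 + 36*7 + 7*1) = -3*(-180 - 5 + 252 + 7) = -3*74 = -222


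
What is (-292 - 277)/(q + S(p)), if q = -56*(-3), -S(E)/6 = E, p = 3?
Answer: -569/150 ≈ -3.7933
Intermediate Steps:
S(E) = -6*E
q = 168
(-292 - 277)/(q + S(p)) = (-292 - 277)/(168 - 6*3) = -569/(168 - 18) = -569/150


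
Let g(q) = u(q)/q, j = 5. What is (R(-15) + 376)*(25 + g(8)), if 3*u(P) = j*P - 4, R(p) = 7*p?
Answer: 14363/2 ≈ 7181.5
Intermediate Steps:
u(P) = -4/3 + 5*P/3 (u(P) = (5*P - 4)/3 = (-4 + 5*P)/3 = -4/3 + 5*P/3)
g(q) = (-4/3 + 5*q/3)/q
(R(-15) + 376)*(25 + g(8)) = (7*(-15) + 376)*(25 + (⅓)*(-4 + 5*8)/8) = (-105 + 376)*(25 + (⅓)*(⅛)*(-4 + 40)) = 271*(25 + (⅓)*(⅛)*36) = 271*(25 + 3/2) = 271*(53/2) = 14363/2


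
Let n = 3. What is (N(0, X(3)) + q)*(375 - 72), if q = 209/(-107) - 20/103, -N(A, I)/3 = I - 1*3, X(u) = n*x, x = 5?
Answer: -127388169/11021 ≈ -11559.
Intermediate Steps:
X(u) = 15 (X(u) = 3*5 = 15)
N(A, I) = 9 - 3*I (N(A, I) = -3*(I - 1*3) = -3*(I - 3) = -3*(-3 + I) = 9 - 3*I)
q = -23667/11021 (q = 209*(-1/107) - 20*1/103 = -209/107 - 20/103 = -23667/11021 ≈ -2.1474)
(N(0, X(3)) + q)*(375 - 72) = ((9 - 3*15) - 23667/11021)*(375 - 72) = ((9 - 45) - 23667/11021)*303 = (-36 - 23667/11021)*303 = -420423/11021*303 = -127388169/11021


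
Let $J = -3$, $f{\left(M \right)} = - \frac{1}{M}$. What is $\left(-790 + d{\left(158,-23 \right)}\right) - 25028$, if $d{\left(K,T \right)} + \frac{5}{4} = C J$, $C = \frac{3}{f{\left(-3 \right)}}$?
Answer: $- \frac{103385}{4} \approx -25846.0$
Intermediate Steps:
$C = 9$ ($C = \frac{3}{\left(-1\right) \frac{1}{-3}} = \frac{3}{\left(-1\right) \left(- \frac{1}{3}\right)} = 3 \frac{1}{\frac{1}{3}} = 3 \cdot 3 = 9$)
$d{\left(K,T \right)} = - \frac{113}{4}$ ($d{\left(K,T \right)} = - \frac{5}{4} + 9 \left(-3\right) = - \frac{5}{4} - 27 = - \frac{113}{4}$)
$\left(-790 + d{\left(158,-23 \right)}\right) - 25028 = \left(-790 - \frac{113}{4}\right) - 25028 = - \frac{3273}{4} - 25028 = - \frac{103385}{4}$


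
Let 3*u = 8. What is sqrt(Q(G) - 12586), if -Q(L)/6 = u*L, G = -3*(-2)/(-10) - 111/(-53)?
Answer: I*sqrt(885530890)/265 ≈ 112.29*I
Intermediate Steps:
G = 396/265 (G = 6*(-1/10) - 111*(-1/53) = -3/5 + 111/53 = 396/265 ≈ 1.4943)
u = 8/3 (u = (1/3)*8 = 8/3 ≈ 2.6667)
Q(L) = -16*L
sqrt(Q(G) - 12586) = sqrt(-16*396/265 - 12586) = sqrt(-6336/265 - 12586) = sqrt(-3341626/265) = I*sqrt(885530890)/265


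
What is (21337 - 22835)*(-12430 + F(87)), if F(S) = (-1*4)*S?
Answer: 19141444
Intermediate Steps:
F(S) = -4*S
(21337 - 22835)*(-12430 + F(87)) = (21337 - 22835)*(-12430 - 4*87) = -1498*(-12430 - 348) = -1498*(-12778) = 19141444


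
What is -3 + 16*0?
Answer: -3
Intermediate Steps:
-3 + 16*0 = -3 + 0 = -3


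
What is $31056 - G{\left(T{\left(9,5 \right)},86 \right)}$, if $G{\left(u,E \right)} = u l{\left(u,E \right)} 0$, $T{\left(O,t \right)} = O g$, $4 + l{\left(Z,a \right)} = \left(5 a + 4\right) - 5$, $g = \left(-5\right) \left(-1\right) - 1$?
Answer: $31056$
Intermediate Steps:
$g = 4$ ($g = 5 - 1 = 4$)
$l{\left(Z,a \right)} = -5 + 5 a$ ($l{\left(Z,a \right)} = -4 + \left(\left(5 a + 4\right) - 5\right) = -4 + \left(\left(4 + 5 a\right) - 5\right) = -4 + \left(-1 + 5 a\right) = -5 + 5 a$)
$T{\left(O,t \right)} = 4 O$ ($T{\left(O,t \right)} = O 4 = 4 O$)
$G{\left(u,E \right)} = 0$ ($G{\left(u,E \right)} = u \left(-5 + 5 E\right) 0 = 0$)
$31056 - G{\left(T{\left(9,5 \right)},86 \right)} = 31056 - 0 = 31056 + 0 = 31056$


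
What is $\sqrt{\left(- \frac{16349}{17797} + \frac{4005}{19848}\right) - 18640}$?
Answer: $\frac{i \sqrt{47193671392906038}}{1591148} \approx 136.53 i$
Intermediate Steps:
$\sqrt{\left(- \frac{16349}{17797} + \frac{4005}{19848}\right) - 18640} = \sqrt{\left(\left(-16349\right) \frac{1}{17797} + 4005 \cdot \frac{1}{19848}\right) - 18640} = \sqrt{\left(- \frac{16349}{17797} + \frac{1335}{6616}\right) - 18640} = \sqrt{- \frac{84405989}{117744952} - 18640} = \sqrt{- \frac{2194850311269}{117744952}} = \frac{i \sqrt{47193671392906038}}{1591148}$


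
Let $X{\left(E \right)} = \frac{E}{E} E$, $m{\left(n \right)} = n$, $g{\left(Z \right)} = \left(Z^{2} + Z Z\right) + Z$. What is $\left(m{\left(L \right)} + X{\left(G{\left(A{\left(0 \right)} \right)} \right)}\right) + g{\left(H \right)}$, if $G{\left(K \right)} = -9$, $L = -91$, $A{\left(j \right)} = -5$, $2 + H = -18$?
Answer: $680$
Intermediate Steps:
$H = -20$ ($H = -2 - 18 = -20$)
$g{\left(Z \right)} = Z + 2 Z^{2}$ ($g{\left(Z \right)} = \left(Z^{2} + Z^{2}\right) + Z = 2 Z^{2} + Z = Z + 2 Z^{2}$)
$X{\left(E \right)} = E$ ($X{\left(E \right)} = 1 E = E$)
$\left(m{\left(L \right)} + X{\left(G{\left(A{\left(0 \right)} \right)} \right)}\right) + g{\left(H \right)} = \left(-91 - 9\right) - 20 \left(1 + 2 \left(-20\right)\right) = -100 - 20 \left(1 - 40\right) = -100 - -780 = -100 + 780 = 680$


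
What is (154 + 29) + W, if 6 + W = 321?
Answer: 498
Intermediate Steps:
W = 315 (W = -6 + 321 = 315)
(154 + 29) + W = (154 + 29) + 315 = 183 + 315 = 498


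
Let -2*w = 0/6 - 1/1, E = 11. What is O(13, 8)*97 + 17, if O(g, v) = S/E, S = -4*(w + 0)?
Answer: -7/11 ≈ -0.63636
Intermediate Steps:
w = ½ (w = -(0/6 - 1/1)/2 = -(0*(⅙) - 1*1)/2 = -(0 - 1)/2 = -½*(-1) = ½ ≈ 0.50000)
S = -2 (S = -4*(½ + 0) = -4*½ = -2)
O(g, v) = -2/11
O(13, 8)*97 + 17 = -2/11*97 + 17 = -194/11 + 17 = -7/11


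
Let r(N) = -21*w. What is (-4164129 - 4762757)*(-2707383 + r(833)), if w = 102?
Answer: 24187620789150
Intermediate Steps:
r(N) = -2142 (r(N) = -21*102 = -2142)
(-4164129 - 4762757)*(-2707383 + r(833)) = (-4164129 - 4762757)*(-2707383 - 2142) = -8926886*(-2709525) = 24187620789150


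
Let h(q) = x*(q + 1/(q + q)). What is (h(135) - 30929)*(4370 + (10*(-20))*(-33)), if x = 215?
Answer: -563709905/27 ≈ -2.0878e+7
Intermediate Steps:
h(q) = 215*q + 215/(2*q) (h(q) = 215*(q + 1/(q + q)) = 215*(q + 1/(2*q)) = 215*q + 215/(2*q))
(h(135) - 30929)*(4370 + (10*(-20))*(-33)) = ((215*135 + (215/2)/135) - 30929)*(4370 + (10*(-20))*(-33)) = ((29025 + (215/2)*(1/135)) - 30929)*(4370 - 200*(-33)) = ((29025 + 43/54) - 30929)*(4370 + 6600) = (1567393/54 - 30929)*10970 = -102773/54*10970 = -563709905/27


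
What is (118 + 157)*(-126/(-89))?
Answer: 34650/89 ≈ 389.33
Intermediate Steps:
(118 + 157)*(-126/(-89)) = 275*(-126*(-1/89)) = 275*(126/89) = 34650/89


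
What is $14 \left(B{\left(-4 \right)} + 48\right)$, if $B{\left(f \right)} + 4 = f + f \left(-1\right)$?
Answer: $616$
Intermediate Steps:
$B{\left(f \right)} = -4$ ($B{\left(f \right)} = -4 + \left(f + f \left(-1\right)\right) = -4 + \left(f - f\right) = -4 + 0 = -4$)
$14 \left(B{\left(-4 \right)} + 48\right) = 14 \left(-4 + 48\right) = 14 \cdot 44 = 616$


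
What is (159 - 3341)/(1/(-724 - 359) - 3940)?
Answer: 3446106/4267021 ≈ 0.80761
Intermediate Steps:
(159 - 3341)/(1/(-724 - 359) - 3940) = -3182/(1/(-1083) - 3940) = -3182/(-1/1083 - 3940) = -3182/(-4267021/1083) = -3182*(-1083/4267021) = 3446106/4267021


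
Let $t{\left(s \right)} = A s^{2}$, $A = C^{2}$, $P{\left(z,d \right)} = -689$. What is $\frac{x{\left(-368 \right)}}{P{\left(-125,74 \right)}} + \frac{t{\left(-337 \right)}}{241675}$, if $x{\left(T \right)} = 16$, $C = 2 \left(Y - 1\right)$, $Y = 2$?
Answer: $\frac{309129364}{166514075} \approx 1.8565$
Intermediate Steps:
$C = 2$ ($C = 2 \left(2 - 1\right) = 2 \cdot 1 = 2$)
$A = 4$ ($A = 2^{2} = 4$)
$t{\left(s \right)} = 4 s^{2}$
$\frac{x{\left(-368 \right)}}{P{\left(-125,74 \right)}} + \frac{t{\left(-337 \right)}}{241675} = \frac{16}{-689} + \frac{4 \left(-337\right)^{2}}{241675} = 16 \left(- \frac{1}{689}\right) + 4 \cdot 113569 \cdot \frac{1}{241675} = - \frac{16}{689} + 454276 \cdot \frac{1}{241675} = - \frac{16}{689} + \frac{454276}{241675} = \frac{309129364}{166514075}$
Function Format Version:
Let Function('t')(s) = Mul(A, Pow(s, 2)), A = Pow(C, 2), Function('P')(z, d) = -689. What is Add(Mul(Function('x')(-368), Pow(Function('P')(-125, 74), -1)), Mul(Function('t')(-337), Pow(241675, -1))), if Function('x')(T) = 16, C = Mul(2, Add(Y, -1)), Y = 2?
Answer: Rational(309129364, 166514075) ≈ 1.8565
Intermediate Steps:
C = 2 (C = Mul(2, Add(2, -1)) = Mul(2, 1) = 2)
A = 4 (A = Pow(2, 2) = 4)
Function('t')(s) = Mul(4, Pow(s, 2))
Add(Mul(Function('x')(-368), Pow(Function('P')(-125, 74), -1)), Mul(Function('t')(-337), Pow(241675, -1))) = Add(Mul(16, Pow(-689, -1)), Mul(Mul(4, Pow(-337, 2)), Pow(241675, -1))) = Add(Mul(16, Rational(-1, 689)), Mul(Mul(4, 113569), Rational(1, 241675))) = Add(Rational(-16, 689), Mul(454276, Rational(1, 241675))) = Add(Rational(-16, 689), Rational(454276, 241675)) = Rational(309129364, 166514075)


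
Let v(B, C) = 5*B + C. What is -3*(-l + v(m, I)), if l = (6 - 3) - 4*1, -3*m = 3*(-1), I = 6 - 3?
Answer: -27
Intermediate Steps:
I = 3
m = 1 (m = -(-1) = -⅓*(-3) = 1)
l = -1 (l = 3 - 4 = -1)
v(B, C) = C + 5*B
-3*(-l + v(m, I)) = -3*(-1*(-1) + (3 + 5*1)) = -3*(1 + (3 + 5)) = -3*(1 + 8) = -3*9 = -27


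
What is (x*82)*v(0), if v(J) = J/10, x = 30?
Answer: 0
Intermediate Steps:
v(J) = J/10 (v(J) = J*(⅒) = J/10)
(x*82)*v(0) = (30*82)*((⅒)*0) = 2460*0 = 0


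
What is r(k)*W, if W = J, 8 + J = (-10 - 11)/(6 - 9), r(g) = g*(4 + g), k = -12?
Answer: -96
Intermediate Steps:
J = -1 (J = -8 + (-10 - 11)/(6 - 9) = -8 - 21/(-3) = -8 - 21*(-⅓) = -8 + 7 = -1)
W = -1
r(k)*W = -12*(4 - 12)*(-1) = -12*(-8)*(-1) = 96*(-1) = -96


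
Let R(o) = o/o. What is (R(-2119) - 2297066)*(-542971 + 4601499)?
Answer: -9322702620320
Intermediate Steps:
R(o) = 1
(R(-2119) - 2297066)*(-542971 + 4601499) = (1 - 2297066)*(-542971 + 4601499) = -2297065*4058528 = -9322702620320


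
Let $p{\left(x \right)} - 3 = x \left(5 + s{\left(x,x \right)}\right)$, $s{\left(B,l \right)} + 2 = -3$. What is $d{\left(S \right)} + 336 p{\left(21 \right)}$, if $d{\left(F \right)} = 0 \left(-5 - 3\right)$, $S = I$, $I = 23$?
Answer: $1008$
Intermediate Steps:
$S = 23$
$s{\left(B,l \right)} = -5$ ($s{\left(B,l \right)} = -2 - 3 = -5$)
$p{\left(x \right)} = 3$ ($p{\left(x \right)} = 3 + x \left(5 - 5\right) = 3 + x 0 = 3 + 0 = 3$)
$d{\left(F \right)} = 0$ ($d{\left(F \right)} = 0 \left(-8\right) = 0$)
$d{\left(S \right)} + 336 p{\left(21 \right)} = 0 + 336 \cdot 3 = 0 + 1008 = 1008$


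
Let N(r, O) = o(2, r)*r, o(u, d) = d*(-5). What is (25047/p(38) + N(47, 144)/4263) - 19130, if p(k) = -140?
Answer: -1646498323/85260 ≈ -19312.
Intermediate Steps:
o(u, d) = -5*d
N(r, O) = -5*r² (N(r, O) = (-5*r)*r = -5*r²)
(25047/p(38) + N(47, 144)/4263) - 19130 = (25047/(-140) - 5*47²/4263) - 19130 = (25047*(-1/140) - 5*2209*(1/4263)) - 19130 = (-25047/140 - 11045*1/4263) - 19130 = (-25047/140 - 11045/4263) - 19130 = -15474523/85260 - 19130 = -1646498323/85260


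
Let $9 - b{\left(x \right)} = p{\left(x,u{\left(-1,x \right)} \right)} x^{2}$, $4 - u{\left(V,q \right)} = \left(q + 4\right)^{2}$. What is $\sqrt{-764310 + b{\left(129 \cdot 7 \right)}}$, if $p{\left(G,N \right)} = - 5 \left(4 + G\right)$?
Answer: $\sqrt{3697115514} \approx 60804.0$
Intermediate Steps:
$u{\left(V,q \right)} = 4 - \left(4 + q\right)^{2}$ ($u{\left(V,q \right)} = 4 - \left(q + 4\right)^{2} = 4 - \left(4 + q\right)^{2}$)
$p{\left(G,N \right)} = -20 - 5 G$
$b{\left(x \right)} = 9 - x^{2} \left(-20 - 5 x\right)$ ($b{\left(x \right)} = 9 - \left(-20 - 5 x\right) x^{2} = 9 - x^{2} \left(-20 - 5 x\right)$)
$\sqrt{-764310 + b{\left(129 \cdot 7 \right)}} = \sqrt{-764310 + \left(9 + 5 \left(129 \cdot 7\right)^{2} \left(4 + 129 \cdot 7\right)\right)} = \sqrt{-764310 + \left(9 + 5 \cdot 903^{2} \left(4 + 903\right)\right)} = \sqrt{-764310 + \left(9 + 5 \cdot 815409 \cdot 907\right)} = \sqrt{-764310 + \left(9 + 3697879815\right)} = \sqrt{-764310 + 3697879824} = \sqrt{3697115514}$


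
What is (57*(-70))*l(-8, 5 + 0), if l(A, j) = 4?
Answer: -15960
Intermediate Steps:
(57*(-70))*l(-8, 5 + 0) = (57*(-70))*4 = -3990*4 = -15960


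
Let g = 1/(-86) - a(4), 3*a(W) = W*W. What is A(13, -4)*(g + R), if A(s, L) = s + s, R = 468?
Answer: 1551745/129 ≈ 12029.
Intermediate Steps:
a(W) = W²/3 (a(W) = (W*W)/3 = W²/3)
g = -1379/258 (g = 1/(-86) - 4²/3 = -1/86 - 16/3 = -1379/258 ≈ -5.3450)
A(s, L) = 2*s
A(13, -4)*(g + R) = (2*13)*(-1379/258 + 468) = 26*(119365/258) = 1551745/129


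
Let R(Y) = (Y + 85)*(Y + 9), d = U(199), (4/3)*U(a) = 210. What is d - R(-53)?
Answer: 3131/2 ≈ 1565.5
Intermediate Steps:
U(a) = 315/2 (U(a) = (3/4)*210 = 315/2)
d = 315/2 ≈ 157.50
R(Y) = (9 + Y)*(85 + Y) (R(Y) = (85 + Y)*(9 + Y) = (9 + Y)*(85 + Y))
d - R(-53) = 315/2 - (765 + (-53)**2 + 94*(-53)) = 315/2 - (765 + 2809 - 4982) = 315/2 - 1*(-1408) = 315/2 + 1408 = 3131/2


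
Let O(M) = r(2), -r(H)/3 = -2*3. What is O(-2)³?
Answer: 5832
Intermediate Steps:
r(H) = 18 (r(H) = -(-6)*3 = -3*(-6) = 18)
O(M) = 18
O(-2)³ = 18³ = 5832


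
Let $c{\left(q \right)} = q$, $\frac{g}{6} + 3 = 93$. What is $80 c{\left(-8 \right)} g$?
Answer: $-345600$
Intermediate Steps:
$g = 540$ ($g = -18 + 6 \cdot 93 = -18 + 558 = 540$)
$80 c{\left(-8 \right)} g = 80 \left(-8\right) 540 = \left(-640\right) 540 = -345600$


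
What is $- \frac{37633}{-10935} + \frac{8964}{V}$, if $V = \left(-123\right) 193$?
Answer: $\frac{265116149}{86528655} \approx 3.0639$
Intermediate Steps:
$V = -23739$
$- \frac{37633}{-10935} + \frac{8964}{V} = - \frac{37633}{-10935} + \frac{8964}{-23739} = \left(-37633\right) \left(- \frac{1}{10935}\right) + 8964 \left(- \frac{1}{23739}\right) = \frac{37633}{10935} - \frac{2988}{7913} = \frac{265116149}{86528655}$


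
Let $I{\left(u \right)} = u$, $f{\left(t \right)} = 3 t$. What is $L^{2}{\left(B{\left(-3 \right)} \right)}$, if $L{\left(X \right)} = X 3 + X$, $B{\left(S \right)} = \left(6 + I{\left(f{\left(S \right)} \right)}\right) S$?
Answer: $1296$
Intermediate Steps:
$B{\left(S \right)} = S \left(6 + 3 S\right)$ ($B{\left(S \right)} = \left(6 + 3 S\right) S = S \left(6 + 3 S\right)$)
$L{\left(X \right)} = 4 X$ ($L{\left(X \right)} = 3 X + X = 4 X$)
$L^{2}{\left(B{\left(-3 \right)} \right)} = \left(4 \cdot 3 \left(-3\right) \left(2 - 3\right)\right)^{2} = \left(4 \cdot 3 \left(-3\right) \left(-1\right)\right)^{2} = \left(4 \cdot 9\right)^{2} = 36^{2} = 1296$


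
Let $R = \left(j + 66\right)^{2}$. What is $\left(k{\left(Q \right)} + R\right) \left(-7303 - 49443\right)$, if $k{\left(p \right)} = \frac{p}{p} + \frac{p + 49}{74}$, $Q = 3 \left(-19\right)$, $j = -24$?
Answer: $- \frac{3705570546}{37} \approx -1.0015 \cdot 10^{8}$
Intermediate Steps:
$Q = -57$
$k{\left(p \right)} = \frac{123}{74} + \frac{p}{74}$ ($k{\left(p \right)} = 1 + \left(49 + p\right) \frac{1}{74} = 1 + \left(\frac{49}{74} + \frac{p}{74}\right) = \frac{123}{74} + \frac{p}{74}$)
$R = 1764$ ($R = \left(-24 + 66\right)^{2} = 42^{2} = 1764$)
$\left(k{\left(Q \right)} + R\right) \left(-7303 - 49443\right) = \left(\left(\frac{123}{74} + \frac{1}{74} \left(-57\right)\right) + 1764\right) \left(-7303 - 49443\right) = \left(\left(\frac{123}{74} - \frac{57}{74}\right) + 1764\right) \left(-56746\right) = \left(\frac{33}{37} + 1764\right) \left(-56746\right) = \frac{65301}{37} \left(-56746\right) = - \frac{3705570546}{37}$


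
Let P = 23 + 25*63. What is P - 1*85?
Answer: 1513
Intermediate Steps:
P = 1598 (P = 23 + 1575 = 1598)
P - 1*85 = 1598 - 1*85 = 1598 - 85 = 1513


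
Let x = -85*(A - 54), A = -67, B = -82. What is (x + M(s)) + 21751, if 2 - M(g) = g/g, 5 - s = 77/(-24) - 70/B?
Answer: 32037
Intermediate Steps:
s = 7237/984 (s = 5 - (77/(-24) - 70/(-82)) = 5 - (77*(-1/24) - 70*(-1/82)) = 5 - (-77/24 + 35/41) = 5 - 1*(-2317/984) = 5 + 2317/984 = 7237/984 ≈ 7.3547)
x = 10285 (x = -85*(-67 - 54) = -85*(-121) = 10285)
M(g) = 1 (M(g) = 2 - g/g = 2 - 1*1 = 2 - 1 = 1)
(x + M(s)) + 21751 = (10285 + 1) + 21751 = 10286 + 21751 = 32037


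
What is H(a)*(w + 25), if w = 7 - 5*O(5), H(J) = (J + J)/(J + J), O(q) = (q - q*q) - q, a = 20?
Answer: 157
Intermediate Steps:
O(q) = -q**2 (O(q) = (q - q**2) - q = -q**2)
H(J) = 1 (H(J) = (2*J)/((2*J)) = (2*J)*(1/(2*J)) = 1)
w = 132 (w = 7 - (-5)*5**2 = 7 - (-5)*25 = 7 - 5*(-25) = 7 + 125 = 132)
H(a)*(w + 25) = 1*(132 + 25) = 1*157 = 157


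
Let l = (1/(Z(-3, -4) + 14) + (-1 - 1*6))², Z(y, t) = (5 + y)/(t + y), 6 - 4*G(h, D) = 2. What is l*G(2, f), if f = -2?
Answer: 442225/9216 ≈ 47.984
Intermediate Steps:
G(h, D) = 1 (G(h, D) = 3/2 - ¼*2 = 3/2 - ½ = 1)
Z(y, t) = (5 + y)/(t + y)
l = 442225/9216 (l = (1/((5 - 3)/(-4 - 3) + 14) + (-1 - 1*6))² = (1/(2/(-7) + 14) + (-1 - 6))² = (1/(-⅐*2 + 14) - 7)² = (1/(-2/7 + 14) - 7)² = (1/(96/7) - 7)² = (7/96 - 7)² = (-665/96)² = 442225/9216 ≈ 47.984)
l*G(2, f) = (442225/9216)*1 = 442225/9216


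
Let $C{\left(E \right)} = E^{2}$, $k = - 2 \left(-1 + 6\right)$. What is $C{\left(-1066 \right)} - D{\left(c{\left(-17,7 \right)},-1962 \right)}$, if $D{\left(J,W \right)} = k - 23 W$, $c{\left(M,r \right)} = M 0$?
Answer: $1091240$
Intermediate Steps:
$k = -10$ ($k = \left(-2\right) 5 = -10$)
$c{\left(M,r \right)} = 0$
$D{\left(J,W \right)} = -10 - 23 W$
$C{\left(-1066 \right)} - D{\left(c{\left(-17,7 \right)},-1962 \right)} = \left(-1066\right)^{2} - \left(-10 - -45126\right) = 1136356 - \left(-10 + 45126\right) = 1136356 - 45116 = 1091240$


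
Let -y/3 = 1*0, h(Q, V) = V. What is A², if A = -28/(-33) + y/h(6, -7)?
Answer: 784/1089 ≈ 0.71993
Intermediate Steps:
y = 0 (y = -3*0 = 0)
A = 28/33 (A = -28/(-33) + 0/(-7) = -28*(-1/33) + 0*(-⅐) = 28/33 + 0 = 28/33 ≈ 0.84848)
A² = (28/33)² = 784/1089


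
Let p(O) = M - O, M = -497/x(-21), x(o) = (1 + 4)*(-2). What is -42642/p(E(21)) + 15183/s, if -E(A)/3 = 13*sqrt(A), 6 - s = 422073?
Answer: 4257344093187/59231897957 - 166303800*sqrt(21)/2947091 ≈ -186.72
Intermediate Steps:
s = -422067 (s = 6 - 1*422073 = 6 - 422073 = -422067)
x(o) = -10 (x(o) = 5*(-2) = -10)
M = 497/10 (M = -497/(-10) = -497*(-1/10) = 497/10 ≈ 49.700)
E(A) = -39*sqrt(A)
p(O) = 497/10 - O
-42642/p(E(21)) + 15183/s = -42642/(497/10 - (-39)*sqrt(21)) + 15183/(-422067) = -42642/(497/10 + 39*sqrt(21)) + 15183*(-1/422067) = -42642/(497/10 + 39*sqrt(21)) - 5061/140689 = -5061/140689 - 42642/(497/10 + 39*sqrt(21))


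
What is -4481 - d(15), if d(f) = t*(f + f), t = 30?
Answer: -5381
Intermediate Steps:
d(f) = 60*f (d(f) = 30*(f + f) = 30*(2*f) = 60*f)
-4481 - d(15) = -4481 - 60*15 = -4481 - 1*900 = -4481 - 900 = -5381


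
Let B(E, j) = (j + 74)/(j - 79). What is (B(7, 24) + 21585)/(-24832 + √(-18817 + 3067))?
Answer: -14738748032/16957709285 - 3561231*I*√70/6783083714 ≈ -0.86915 - 0.0043926*I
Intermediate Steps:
B(E, j) = (74 + j)/(-79 + j)
(B(7, 24) + 21585)/(-24832 + √(-18817 + 3067)) = ((74 + 24)/(-79 + 24) + 21585)/(-24832 + √(-18817 + 3067)) = (98/(-55) + 21585)/(-24832 + √(-15750)) = (-1/55*98 + 21585)/(-24832 + 15*I*√70) = (-98/55 + 21585)/(-24832 + 15*I*√70) = 1187077/(55*(-24832 + 15*I*√70))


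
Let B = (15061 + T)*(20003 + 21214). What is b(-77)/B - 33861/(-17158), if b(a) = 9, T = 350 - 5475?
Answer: 33495572461/16972830864 ≈ 1.9735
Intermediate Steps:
T = -5125
B = 409532112 (B = (15061 - 5125)*(20003 + 21214) = 9936*41217 = 409532112)
b(-77)/B - 33861/(-17158) = 9/409532112 - 33861/(-17158) = 9*(1/409532112) - 33861*(-1/17158) = 1/45503568 + 33861/17158 = 33495572461/16972830864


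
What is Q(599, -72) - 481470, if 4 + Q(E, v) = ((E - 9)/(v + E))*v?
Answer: -253779278/527 ≈ -4.8155e+5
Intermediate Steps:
Q(E, v) = -4 + v*(-9 + E)/(E + v) (Q(E, v) = -4 + ((E - 9)/(v + E))*v = -4 + ((-9 + E)/(E + v))*v = -4 + v*(-9 + E)/(E + v))
Q(599, -72) - 481470 = (-13*(-72) - 4*599 + 599*(-72))/(599 - 72) - 481470 = (936 - 2396 - 43128)/527 - 481470 = (1/527)*(-44588) - 481470 = -44588/527 - 481470 = -253779278/527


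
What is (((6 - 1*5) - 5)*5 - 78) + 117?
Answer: 19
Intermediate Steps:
(((6 - 1*5) - 5)*5 - 78) + 117 = (((6 - 5) - 5)*5 - 78) + 117 = ((1 - 5)*5 - 78) + 117 = (-4*5 - 78) + 117 = (-20 - 78) + 117 = -98 + 117 = 19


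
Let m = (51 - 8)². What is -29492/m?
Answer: -29492/1849 ≈ -15.950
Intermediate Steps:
m = 1849 (m = 43² = 1849)
-29492/m = -29492/1849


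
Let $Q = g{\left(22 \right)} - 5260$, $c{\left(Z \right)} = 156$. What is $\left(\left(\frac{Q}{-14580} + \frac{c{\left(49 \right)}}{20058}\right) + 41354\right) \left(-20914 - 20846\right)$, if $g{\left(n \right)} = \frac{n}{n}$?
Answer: $- \frac{155876994633688}{90261} \approx -1.727 \cdot 10^{9}$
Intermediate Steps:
$g{\left(n \right)} = 1$
$Q = -5259$ ($Q = 1 - 5260 = -5259$)
$\left(\left(\frac{Q}{-14580} + \frac{c{\left(49 \right)}}{20058}\right) + 41354\right) \left(-20914 - 20846\right) = \left(\left(- \frac{5259}{-14580} + \frac{156}{20058}\right) + 41354\right) \left(-20914 - 20846\right) = \left(\left(\left(-5259\right) \left(- \frac{1}{14580}\right) + 156 \cdot \frac{1}{20058}\right) + 41354\right) \left(-41760\right) = \left(\left(\frac{1753}{4860} + \frac{26}{3343}\right) + 41354\right) \left(-41760\right) = \left(\frac{5986639}{16246980} + 41354\right) \left(-41760\right) = \frac{671883597559}{16246980} \left(-41760\right) = - \frac{155876994633688}{90261}$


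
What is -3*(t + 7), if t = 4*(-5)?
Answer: 39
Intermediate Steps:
t = -20
-3*(t + 7) = -3*(-20 + 7) = -3*(-13) = 39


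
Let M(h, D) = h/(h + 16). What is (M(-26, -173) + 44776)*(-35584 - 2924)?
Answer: -8621671644/5 ≈ -1.7243e+9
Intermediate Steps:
M(h, D) = h/(16 + h)
(M(-26, -173) + 44776)*(-35584 - 2924) = (-26/(16 - 26) + 44776)*(-35584 - 2924) = (-26/(-10) + 44776)*(-38508) = (-26*(-⅒) + 44776)*(-38508) = (13/5 + 44776)*(-38508) = (223893/5)*(-38508) = -8621671644/5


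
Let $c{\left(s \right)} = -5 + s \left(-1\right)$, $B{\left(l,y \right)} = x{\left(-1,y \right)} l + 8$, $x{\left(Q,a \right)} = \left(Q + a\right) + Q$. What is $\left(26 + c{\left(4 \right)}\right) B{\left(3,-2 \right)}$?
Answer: $-68$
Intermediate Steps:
$x{\left(Q,a \right)} = a + 2 Q$
$B{\left(l,y \right)} = 8 + l \left(-2 + y\right)$ ($B{\left(l,y \right)} = \left(y + 2 \left(-1\right)\right) l + 8 = \left(y - 2\right) l + 8 = \left(-2 + y\right) l + 8 = l \left(-2 + y\right) + 8 = 8 + l \left(-2 + y\right)$)
$c{\left(s \right)} = -5 - s$
$\left(26 + c{\left(4 \right)}\right) B{\left(3,-2 \right)} = \left(26 - 9\right) \left(8 + 3 \left(-2 - 2\right)\right) = \left(26 - 9\right) \left(8 + 3 \left(-4\right)\right) = \left(26 - 9\right) \left(8 - 12\right) = 17 \left(-4\right) = -68$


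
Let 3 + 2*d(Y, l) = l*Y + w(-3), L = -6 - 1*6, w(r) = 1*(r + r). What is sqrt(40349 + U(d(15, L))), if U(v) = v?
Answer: sqrt(161018)/2 ≈ 200.64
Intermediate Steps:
w(r) = 2*r (w(r) = 1*(2*r) = 2*r)
L = -12 (L = -6 - 6 = -12)
d(Y, l) = -9/2 + Y*l/2 (d(Y, l) = -3/2 + (l*Y + 2*(-3))/2 = -3/2 + (Y*l - 6)/2 = -3/2 + (-6 + Y*l)/2 = -3/2 + (-3 + Y*l/2) = -9/2 + Y*l/2)
sqrt(40349 + U(d(15, L))) = sqrt(40349 + (-9/2 + (1/2)*15*(-12))) = sqrt(40349 + (-9/2 - 90)) = sqrt(40349 - 189/2) = sqrt(80509/2) = sqrt(161018)/2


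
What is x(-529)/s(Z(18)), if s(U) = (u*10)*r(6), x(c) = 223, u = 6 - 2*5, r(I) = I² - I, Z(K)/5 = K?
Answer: -223/1200 ≈ -0.18583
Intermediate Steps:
Z(K) = 5*K
u = -4 (u = 6 - 10 = -4)
s(U) = -1200 (s(U) = (-4*10)*(6*(-1 + 6)) = -240*5 = -40*30 = -1200)
x(-529)/s(Z(18)) = 223/(-1200) = 223*(-1/1200) = -223/1200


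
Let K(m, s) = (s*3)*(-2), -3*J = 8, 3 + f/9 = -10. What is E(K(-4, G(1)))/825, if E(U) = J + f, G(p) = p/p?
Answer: -359/2475 ≈ -0.14505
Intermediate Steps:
f = -117 (f = -27 + 9*(-10) = -27 - 90 = -117)
J = -8/3 (J = -1/3*8 = -8/3 ≈ -2.6667)
G(p) = 1
K(m, s) = -6*s (K(m, s) = (3*s)*(-2) = -6*s)
E(U) = -359/3 (E(U) = -8/3 - 117 = -359/3)
E(K(-4, G(1)))/825 = -359/3/825 = -359/3*1/825 = -359/2475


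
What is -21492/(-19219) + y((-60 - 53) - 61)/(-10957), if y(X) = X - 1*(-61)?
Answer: 237659591/210582583 ≈ 1.1286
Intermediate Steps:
y(X) = 61 + X (y(X) = X + 61 = 61 + X)
-21492/(-19219) + y((-60 - 53) - 61)/(-10957) = -21492/(-19219) + (61 + ((-60 - 53) - 61))/(-10957) = -21492*(-1/19219) + (61 + (-113 - 61))*(-1/10957) = 21492/19219 + (61 - 174)*(-1/10957) = 21492/19219 - 113*(-1/10957) = 21492/19219 + 113/10957 = 237659591/210582583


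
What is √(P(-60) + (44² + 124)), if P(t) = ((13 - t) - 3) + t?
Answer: 3*√230 ≈ 45.497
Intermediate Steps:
P(t) = 10 (P(t) = (10 - t) + t = 10)
√(P(-60) + (44² + 124)) = √(10 + (44² + 124)) = √(10 + (1936 + 124)) = √(10 + 2060) = √2070 = 3*√230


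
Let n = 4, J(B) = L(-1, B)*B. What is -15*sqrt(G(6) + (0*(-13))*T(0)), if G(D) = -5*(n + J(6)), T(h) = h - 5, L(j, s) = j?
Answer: -15*sqrt(10) ≈ -47.434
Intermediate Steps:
T(h) = -5 + h
J(B) = -B
G(D) = 10 (G(D) = -5*(4 - 1*6) = -5*(4 - 6) = -5*(-2) = 10)
-15*sqrt(G(6) + (0*(-13))*T(0)) = -15*sqrt(10 + (0*(-13))*(-5 + 0)) = -15*sqrt(10 + 0*(-5)) = -15*sqrt(10 + 0) = -15*sqrt(10)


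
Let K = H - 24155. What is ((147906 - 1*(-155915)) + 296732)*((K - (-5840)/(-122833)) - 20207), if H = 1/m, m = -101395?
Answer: -331813859675594805559/12454652035 ≈ -2.6642e+10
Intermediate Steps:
H = -1/101395 (H = 1/(-101395) = -1/101395 ≈ -9.8624e-6)
K = -2449196226/101395 (K = -1/101395 - 24155 = -2449196226/101395 ≈ -24155.)
((147906 - 1*(-155915)) + 296732)*((K - (-5840)/(-122833)) - 20207) = ((147906 - 1*(-155915)) + 296732)*((-2449196226/101395 - (-5840)/(-122833)) - 20207) = ((147906 + 155915) + 296732)*((-2449196226/101395 - (-5840)*(-1)/122833) - 20207) = (303821 + 296732)*((-2449196226/101395 - 1*5840/122833) - 20207) = 600553*((-2449196226/101395 - 5840/122833) - 20207) = 600553*(-300842712175058/12454652035 - 20207) = 600553*(-552513865846303/12454652035) = -331813859675594805559/12454652035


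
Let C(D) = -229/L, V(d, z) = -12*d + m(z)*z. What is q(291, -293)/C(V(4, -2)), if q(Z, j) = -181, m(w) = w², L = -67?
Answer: -12127/229 ≈ -52.956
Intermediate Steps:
V(d, z) = z³ - 12*d (V(d, z) = -12*d + z²*z = -12*d + z³ = z³ - 12*d)
C(D) = 229/67 (C(D) = -229/(-67) = -229*(-1/67) = 229/67)
q(291, -293)/C(V(4, -2)) = -181/229/67 = -181*67/229 = -12127/229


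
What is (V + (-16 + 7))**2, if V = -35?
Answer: 1936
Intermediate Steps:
(V + (-16 + 7))**2 = (-35 + (-16 + 7))**2 = (-35 - 9)**2 = (-44)**2 = 1936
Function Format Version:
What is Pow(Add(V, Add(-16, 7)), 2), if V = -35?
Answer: 1936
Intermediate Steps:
Pow(Add(V, Add(-16, 7)), 2) = Pow(Add(-35, Add(-16, 7)), 2) = Pow(Add(-35, -9), 2) = Pow(-44, 2) = 1936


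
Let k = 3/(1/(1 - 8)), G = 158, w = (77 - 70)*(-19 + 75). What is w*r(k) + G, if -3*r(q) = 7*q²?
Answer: -403210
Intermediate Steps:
w = 392 (w = 7*56 = 392)
k = -21 (k = 3/(1/(-7)) = 3/(-⅐) = 3*(-7) = -21)
r(q) = -7*q²/3
w*r(k) + G = 392*(-7/3*(-21)²) + 158 = 392*(-7/3*441) + 158 = 392*(-1029) + 158 = -403368 + 158 = -403210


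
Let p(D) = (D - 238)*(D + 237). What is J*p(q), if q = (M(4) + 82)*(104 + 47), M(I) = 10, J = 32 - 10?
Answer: 4244182052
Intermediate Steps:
J = 22
q = 13892 (q = (10 + 82)*(104 + 47) = 92*151 = 13892)
p(D) = (-238 + D)*(237 + D)
J*p(q) = 22*(-56406 + 13892**2 - 1*13892) = 22*(-56406 + 192987664 - 13892) = 22*192917366 = 4244182052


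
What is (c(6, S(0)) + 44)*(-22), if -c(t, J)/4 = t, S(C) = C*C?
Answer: -440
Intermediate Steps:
S(C) = C**2
c(t, J) = -4*t
(c(6, S(0)) + 44)*(-22) = (-4*6 + 44)*(-22) = (-24 + 44)*(-22) = 20*(-22) = -440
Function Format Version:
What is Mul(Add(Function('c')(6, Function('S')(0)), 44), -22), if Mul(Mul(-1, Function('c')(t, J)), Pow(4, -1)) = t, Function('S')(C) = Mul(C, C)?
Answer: -440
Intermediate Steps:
Function('S')(C) = Pow(C, 2)
Function('c')(t, J) = Mul(-4, t)
Mul(Add(Function('c')(6, Function('S')(0)), 44), -22) = Mul(Add(Mul(-4, 6), 44), -22) = Mul(Add(-24, 44), -22) = Mul(20, -22) = -440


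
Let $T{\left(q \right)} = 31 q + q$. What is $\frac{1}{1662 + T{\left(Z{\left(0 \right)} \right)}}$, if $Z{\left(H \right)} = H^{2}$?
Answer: $\frac{1}{1662} \approx 0.00060168$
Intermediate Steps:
$T{\left(q \right)} = 32 q$
$\frac{1}{1662 + T{\left(Z{\left(0 \right)} \right)}} = \frac{1}{1662 + 32 \cdot 0^{2}} = \frac{1}{1662 + 32 \cdot 0} = \frac{1}{1662 + 0} = \frac{1}{1662}$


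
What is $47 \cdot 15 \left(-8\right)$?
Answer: $-5640$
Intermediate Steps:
$47 \cdot 15 \left(-8\right) = 705 \left(-8\right) = -5640$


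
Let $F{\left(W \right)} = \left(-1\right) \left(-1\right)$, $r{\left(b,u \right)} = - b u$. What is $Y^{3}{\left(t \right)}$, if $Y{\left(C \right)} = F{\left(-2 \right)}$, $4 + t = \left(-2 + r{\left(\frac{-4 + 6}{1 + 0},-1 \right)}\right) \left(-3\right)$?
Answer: $1$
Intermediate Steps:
$r{\left(b,u \right)} = - b u$
$F{\left(W \right)} = 1$
$t = -4$ ($t = -4 + \left(-2 - \frac{-4 + 6}{1 + 0} \left(-1\right)\right) \left(-3\right) = -4 + \left(-2 - \frac{2}{1} \left(-1\right)\right) \left(-3\right) = -4 + \left(-2 - 2 \cdot 1 \left(-1\right)\right) \left(-3\right) = -4 + \left(-2 - 2 \left(-1\right)\right) \left(-3\right) = -4 + \left(-2 + 2\right) \left(-3\right) = -4 + 0 \left(-3\right) = -4 + 0 = -4$)
$Y{\left(C \right)} = 1$
$Y^{3}{\left(t \right)} = 1^{3} = 1$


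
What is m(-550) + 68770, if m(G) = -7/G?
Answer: 37823507/550 ≈ 68770.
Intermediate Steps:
m(-550) + 68770 = -7/(-550) + 68770 = -7*(-1/550) + 68770 = 7/550 + 68770 = 37823507/550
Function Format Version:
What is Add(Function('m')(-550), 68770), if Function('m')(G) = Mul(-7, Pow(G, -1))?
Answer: Rational(37823507, 550) ≈ 68770.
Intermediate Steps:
Add(Function('m')(-550), 68770) = Add(Mul(-7, Pow(-550, -1)), 68770) = Add(Mul(-7, Rational(-1, 550)), 68770) = Add(Rational(7, 550), 68770) = Rational(37823507, 550)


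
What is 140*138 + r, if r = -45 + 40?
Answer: 19315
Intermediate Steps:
r = -5
140*138 + r = 140*138 - 5 = 19320 - 5 = 19315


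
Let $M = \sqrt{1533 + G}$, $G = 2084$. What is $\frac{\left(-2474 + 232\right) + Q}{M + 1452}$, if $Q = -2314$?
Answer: $- \frac{6615312}{2104687} + \frac{4556 \sqrt{3617}}{2104687} \approx -3.0129$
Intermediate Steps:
$M = \sqrt{3617}$ ($M = \sqrt{1533 + 2084} = \sqrt{3617} \approx 60.141$)
$\frac{\left(-2474 + 232\right) + Q}{M + 1452} = \frac{\left(-2474 + 232\right) - 2314}{\sqrt{3617} + 1452} = \frac{-2242 - 2314}{1452 + \sqrt{3617}} = - \frac{4556}{1452 + \sqrt{3617}}$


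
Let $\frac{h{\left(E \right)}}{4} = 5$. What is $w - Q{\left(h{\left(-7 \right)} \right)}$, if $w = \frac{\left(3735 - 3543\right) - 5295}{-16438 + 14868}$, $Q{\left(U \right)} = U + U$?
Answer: $- \frac{57697}{1570} \approx -36.75$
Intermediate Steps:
$h{\left(E \right)} = 20$ ($h{\left(E \right)} = 4 \cdot 5 = 20$)
$Q{\left(U \right)} = 2 U$
$w = \frac{5103}{1570}$ ($w = \frac{\left(3735 - 3543\right) - 5295}{-1570} = \left(192 - 5295\right) \left(- \frac{1}{1570}\right) = \left(-5103\right) \left(- \frac{1}{1570}\right) = \frac{5103}{1570} \approx 3.2503$)
$w - Q{\left(h{\left(-7 \right)} \right)} = \frac{5103}{1570} - 2 \cdot 20 = \frac{5103}{1570} - 40 = - \frac{57697}{1570}$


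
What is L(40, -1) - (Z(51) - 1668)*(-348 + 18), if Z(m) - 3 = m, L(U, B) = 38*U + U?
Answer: -531060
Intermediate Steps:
L(U, B) = 39*U
Z(m) = 3 + m
L(40, -1) - (Z(51) - 1668)*(-348 + 18) = 39*40 - ((3 + 51) - 1668)*(-348 + 18) = 1560 - (54 - 1668)*(-330) = 1560 - (-1614)*(-330) = 1560 - 1*532620 = 1560 - 532620 = -531060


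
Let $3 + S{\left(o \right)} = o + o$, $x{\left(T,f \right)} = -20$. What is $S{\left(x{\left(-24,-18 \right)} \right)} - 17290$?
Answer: $-17333$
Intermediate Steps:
$S{\left(o \right)} = -3 + 2 o$ ($S{\left(o \right)} = -3 + \left(o + o\right) = -3 + 2 o$)
$S{\left(x{\left(-24,-18 \right)} \right)} - 17290 = \left(-3 + 2 \left(-20\right)\right) - 17290 = \left(-3 - 40\right) - 17290 = -43 - 17290 = -17333$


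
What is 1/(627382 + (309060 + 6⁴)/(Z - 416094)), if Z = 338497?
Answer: 77597/48682650698 ≈ 1.5939e-6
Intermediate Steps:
1/(627382 + (309060 + 6⁴)/(Z - 416094)) = 1/(627382 + (309060 + 6⁴)/(338497 - 416094)) = 1/(627382 + (309060 + 1296)/(-77597)) = 1/(627382 + 310356*(-1/77597)) = 1/(627382 - 310356/77597) = 1/(48682650698/77597) = 77597/48682650698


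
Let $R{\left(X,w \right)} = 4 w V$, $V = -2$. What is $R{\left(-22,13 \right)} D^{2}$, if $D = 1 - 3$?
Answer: $-416$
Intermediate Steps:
$D = -2$
$R{\left(X,w \right)} = - 8 w$ ($R{\left(X,w \right)} = 4 w \left(-2\right) = - 8 w$)
$R{\left(-22,13 \right)} D^{2} = \left(-8\right) 13 \left(-2\right)^{2} = \left(-104\right) 4 = -416$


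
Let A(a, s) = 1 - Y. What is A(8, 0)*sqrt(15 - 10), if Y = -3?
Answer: 4*sqrt(5) ≈ 8.9443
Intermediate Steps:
A(a, s) = 4 (A(a, s) = 1 - 1*(-3) = 1 + 3 = 4)
A(8, 0)*sqrt(15 - 10) = 4*sqrt(15 - 10) = 4*sqrt(5)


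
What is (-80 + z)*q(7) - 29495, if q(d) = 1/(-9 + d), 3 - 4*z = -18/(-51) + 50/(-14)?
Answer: -7010475/238 ≈ -29456.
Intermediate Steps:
z = 185/119 (z = 3/4 - (-18/(-51) + 50/(-14))/4 = 3/4 - (-18*(-1/51) + 50*(-1/14))/4 = 3/4 - (6/17 - 25/7)/4 = 3/4 - 1/4*(-383/119) = 3/4 + 383/476 = 185/119 ≈ 1.5546)
(-80 + z)*q(7) - 29495 = (-80 + 185/119)/(-9 + 7) - 29495 = -9335/119/(-2) - 29495 = -9335/119*(-1/2) - 29495 = 9335/238 - 29495 = -7010475/238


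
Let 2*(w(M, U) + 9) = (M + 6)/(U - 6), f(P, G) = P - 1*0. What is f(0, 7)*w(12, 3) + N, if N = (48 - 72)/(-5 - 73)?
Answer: 4/13 ≈ 0.30769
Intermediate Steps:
f(P, G) = P (f(P, G) = P + 0 = P)
w(M, U) = -9 + (6 + M)/(2*(-6 + U)) (w(M, U) = -9 + ((M + 6)/(U - 6))/2 = -9 + ((6 + M)/(-6 + U))/2 = -9 + (6 + M)/(2*(-6 + U)))
N = 4/13 (N = -24/(-78) = -24*(-1/78) = 4/13 ≈ 0.30769)
f(0, 7)*w(12, 3) + N = 0*((114 + 12 - 18*3)/(2*(-6 + 3))) + 4/13 = 0*((½)*(114 + 12 - 54)/(-3)) + 4/13 = 0*((½)*(-⅓)*72) + 4/13 = 0*(-12) + 4/13 = 0 + 4/13 = 4/13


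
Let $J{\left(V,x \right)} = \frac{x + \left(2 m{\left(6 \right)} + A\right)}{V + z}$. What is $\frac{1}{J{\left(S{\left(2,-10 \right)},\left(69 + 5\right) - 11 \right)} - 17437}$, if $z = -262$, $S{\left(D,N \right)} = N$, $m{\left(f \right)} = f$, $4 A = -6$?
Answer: $- \frac{544}{9485875} \approx -5.7348 \cdot 10^{-5}$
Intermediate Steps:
$A = - \frac{3}{2}$ ($A = \frac{1}{4} \left(-6\right) = - \frac{3}{2} \approx -1.5$)
$J{\left(V,x \right)} = \frac{\frac{21}{2} + x}{-262 + V}$ ($J{\left(V,x \right)} = \frac{x + \left(2 \cdot 6 - \frac{3}{2}\right)}{V - 262} = \frac{x + \left(12 - \frac{3}{2}\right)}{-262 + V} = \frac{x + \frac{21}{2}}{-262 + V} = \frac{\frac{21}{2} + x}{-262 + V}$)
$\frac{1}{J{\left(S{\left(2,-10 \right)},\left(69 + 5\right) - 11 \right)} - 17437} = \frac{1}{\frac{\frac{21}{2} + \left(\left(69 + 5\right) - 11\right)}{-262 - 10} - 17437} = \frac{1}{\frac{\frac{21}{2} + \left(74 - 11\right)}{-272} - 17437} = \frac{1}{- \frac{\frac{21}{2} + 63}{272} - 17437} = \frac{1}{\left(- \frac{1}{272}\right) \frac{147}{2} - 17437} = \frac{1}{- \frac{147}{544} - 17437} = \frac{1}{- \frac{9485875}{544}} = - \frac{544}{9485875}$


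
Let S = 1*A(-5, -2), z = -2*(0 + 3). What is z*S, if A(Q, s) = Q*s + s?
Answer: -48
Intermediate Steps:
z = -6 (z = -2*3 = -6)
A(Q, s) = s + Q*s
S = 8 (S = 1*(-2*(1 - 5)) = 1*(-2*(-4)) = 1*8 = 8)
z*S = -6*8 = -48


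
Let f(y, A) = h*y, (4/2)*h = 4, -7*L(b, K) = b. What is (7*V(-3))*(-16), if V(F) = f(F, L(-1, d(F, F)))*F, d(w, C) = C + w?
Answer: -2016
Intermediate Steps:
L(b, K) = -b/7
h = 2 (h = (½)*4 = 2)
f(y, A) = 2*y
V(F) = 2*F² (V(F) = (2*F)*F = 2*F²)
(7*V(-3))*(-16) = (7*(2*(-3)²))*(-16) = (7*(2*9))*(-16) = (7*18)*(-16) = 126*(-16) = -2016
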